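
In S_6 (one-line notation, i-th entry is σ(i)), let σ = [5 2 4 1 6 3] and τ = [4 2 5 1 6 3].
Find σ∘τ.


σ∘τ: apply τ first, then σ
1 →τ 4 →σ 1
2 →τ 2 →σ 2
3 →τ 5 →σ 6
4 →τ 1 →σ 5
5 →τ 6 →σ 3
6 →τ 3 →σ 4

σ∘τ = [1 2 6 5 3 4]


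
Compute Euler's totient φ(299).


Factor n: 299 = 13 × 23
φ(n) = n · ∏(1 - 1/p) over distinct primes p | n
φ(299) = 299 · (1 - 1/13) · (1 - 1/23) = 264

φ(299) = 264


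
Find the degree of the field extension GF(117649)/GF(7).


GF(117649) = GF(7^6), so the extension degree is 6

[GF(117649)/GF(7)] = 6


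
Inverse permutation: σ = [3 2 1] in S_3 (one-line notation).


To find σ⁻¹, swap domain and range:
σ(1) = 3 → σ⁻¹(3) = 1
σ(2) = 2 → σ⁻¹(2) = 2
σ(3) = 1 → σ⁻¹(1) = 3

σ⁻¹ = [3 2 1]


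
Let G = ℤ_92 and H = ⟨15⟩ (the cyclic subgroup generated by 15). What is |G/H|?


|⟨15⟩| = n / gcd(15, 92) = 92 / 1 = 92
H is normal (ℤ_92 is abelian).
|G/H| = |G| / |H| = 92 / 92 = 1

|G/H| = 1


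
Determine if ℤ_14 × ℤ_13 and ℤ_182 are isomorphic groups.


Comparing ℤ_14 × ℤ_13 and ℤ_182:
gcd(14,13) = 1, so ℤ_14 × ℤ_13 ≅ ℤ_182 (CRT)

Yes, ℤ_14 × ℤ_13 ≅ ℤ_182


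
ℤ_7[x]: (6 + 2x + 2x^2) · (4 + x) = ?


Expand and collect like terms; reduce coefficients mod 7:
x^0: 6·4 = 24 ≡ 3 (mod 7)
x^1: 6·1 + 2·4 = 14 ≡ 0 (mod 7)
x^2: 2·1 + 2·4 = 10 ≡ 3 (mod 7)
x^3: 2·1 = 2 ≡ 2 (mod 7)
Result: 3 + 3x^2 + 2x^3

f · g = 3 + 3x^2 + 2x^3


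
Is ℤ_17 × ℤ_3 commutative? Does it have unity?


Direct product ring; commutative with unity (1,1); but (1,0)·(0,1) = (0,0) gives zero divisors, so not an integral domain
Commutative: Yes
Integral domain: No
Has unity: Yes

ℤ_17 × ℤ_3: Commutative=Yes, Unity=Yes


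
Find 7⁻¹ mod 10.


Use the extended Euclidean algorithm to write 1 = 7·s + 10·t; then s mod 10 is the inverse.
Euclidean algorithm:
  7 = 0·10 + 7
  10 = 1·7 + 3
  7 = 2·3 + 1
  3 = 3·1 + 0
gcd(7,10) = 1
Back-substitution gives: 7·(3) + 10·(-2) = 1
So 7⁻¹ ≡ 3 ≡ 3 (mod 10)
Check: 7 × 3 = 21 ≡ 1 (mod 10) ✓

7⁻¹ ≡ 3 (mod 10)


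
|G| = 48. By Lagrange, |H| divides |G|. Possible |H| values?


Lagrange's theorem: |H| divides |G|
|G| = 48
Divisors of 48: 1, 2, 3, 4, 6, 8, 12, 16, 24, 48

Possible subgroup orders: {1, 2, 3, 4, 6, 8, 12, 16, 24, 48}


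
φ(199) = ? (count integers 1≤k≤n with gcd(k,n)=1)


Factor n: 199 = 199
φ(n) = n · ∏(1 - 1/p) over distinct primes p | n
φ(199) = 199 · (1 - 1/199) = 198

φ(199) = 198


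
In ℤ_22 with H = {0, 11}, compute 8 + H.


8 + H = {8 + h (mod 22) : h ∈ H}
8+0=8, 8+11=19

8 + H = {8, 19}


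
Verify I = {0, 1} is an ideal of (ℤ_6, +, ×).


Check ideal conditions for I = {0, 1} in ℤ_6:
(1) I is an additive subgroup? No
(2) For r ∈ ℤ_6 and a ∈ I: r·a ∈ I? No  [counterexample: r=2, a=1, r·a mod 6 = 2 ∉ I]

No, I is not an ideal of ℤ_6


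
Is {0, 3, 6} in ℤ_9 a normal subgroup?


H = {0, 3, 6} in ℤ_9
ℤ_9 is abelian; every subgroup of an abelian group is normal

Yes, normal subgroup


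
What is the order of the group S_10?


|S_n| = n! (number of permutations of n symbols)
|S_10| = 10! = 3628800

|S_10| = 3628800


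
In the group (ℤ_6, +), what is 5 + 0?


Operation: addition mod 6
5 + 0 = (a + b) mod 6 with a = 5, b = 0

5 + 0 = 5


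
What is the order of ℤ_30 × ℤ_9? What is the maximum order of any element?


|ℤ_30 × ℤ_9| = 30 × 9 = 270
Max element order = lcm(30,9) = 90
Cyclic? No (gcd=3)

|ℤ_30×ℤ_9| = 270, max element order = 90


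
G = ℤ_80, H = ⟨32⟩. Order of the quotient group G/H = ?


|⟨32⟩| = n / gcd(32, 80) = 80 / 16 = 5
H is normal (ℤ_80 is abelian).
|G/H| = |G| / |H| = 80 / 5 = 16

|G/H| = 16


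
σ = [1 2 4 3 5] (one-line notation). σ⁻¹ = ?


To find σ⁻¹, swap domain and range:
σ(1) = 1 → σ⁻¹(1) = 1
σ(2) = 2 → σ⁻¹(2) = 2
σ(3) = 4 → σ⁻¹(4) = 3
σ(4) = 3 → σ⁻¹(3) = 4
σ(5) = 5 → σ⁻¹(5) = 5

σ⁻¹ = [1 2 4 3 5]


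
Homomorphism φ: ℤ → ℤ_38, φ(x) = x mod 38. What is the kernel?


Kernel = preimage of identity
ker(φ) = {x ∈ ℤ : x ≡ 0 (mod 38)} = 38ℤ = {0, ±38, ±76, ...}

ker(φ) = 38ℤ


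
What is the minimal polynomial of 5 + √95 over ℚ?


Let α = 5 + √95. Then α - 5 = √95, so (α - 5)² = 95, giving α² - 10α - 70 = 0. Degree 2 and α ∉ ℚ, so this is the minimal polynomial.

Minimal polynomial: x² - 10x - 70


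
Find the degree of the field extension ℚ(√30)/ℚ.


√30 has minimal polynomial x² - 30 (irreducible over ℚ since 30 is squarefree)

[ℚ(√30)/ℚ] = 2


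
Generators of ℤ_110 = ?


g generates ℤ_n iff gcd(g,n) = 1
Prime factors of 110: 2, 5, 11
Generators are g ∈ {1,...,109} not divisible by any of these primes.
Generators: {1, 3, 7, 9, 13, 17, 19, 21, 23, 27, 29, 31, 37, 39, 41, 43, 47, 49, 51, 53, 57, 59, 61, 63, 67, 69, 71, 73, 79, 81, 83, 87, 89, 91, 93, 97, 101, 103, 107, 109}
Number of generators = φ(110) = 40

Generators of ℤ_110 = {1, 3, 7, 9, 13, 17, 19, 21, 23, 27, 29, 31, 37, 39, 41, 43, 47, 49, 51, 53, 57, 59, 61, 63, 67, 69, 71, 73, 79, 81, 83, 87, 89, 91, 93, 97, 101, 103, 107, 109}


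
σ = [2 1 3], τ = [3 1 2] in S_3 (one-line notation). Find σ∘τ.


σ∘τ: apply τ first, then σ
1 →τ 3 →σ 3
2 →τ 1 →σ 2
3 →τ 2 →σ 1

σ∘τ = [3 2 1]


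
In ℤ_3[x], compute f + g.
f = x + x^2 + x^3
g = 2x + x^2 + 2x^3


Add coefficients mod 3:
x^0: 0 + 0 = 0 (mod 3)
x^1: 1 + 2 = 0 (mod 3)
x^2: 1 + 1 = 2 (mod 3)
x^3: 1 + 2 = 0 (mod 3)
Result: 2x^2

f + g = 2x^2


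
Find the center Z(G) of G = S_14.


Z(G) = {g ∈ G | gx = xg for all x ∈ G}
S_n is non-abelian for n ≥ 3; Z(S_14) is trivial

Z(S_14) = {e}


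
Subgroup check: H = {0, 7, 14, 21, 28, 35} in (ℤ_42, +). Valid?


Subgroup test for H = {0, 7, 14, 21, 28, 35} in (ℤ_42, +):
(1) 0 ∈ H? Yes
(2) Closure: for all a,b ∈ H, (a+b) mod 42 ∈ H? Yes
(3) Inverses: for all a ∈ H, -a mod 42 ∈ H? Yes

Yes, H is a subgroup of ℤ_42


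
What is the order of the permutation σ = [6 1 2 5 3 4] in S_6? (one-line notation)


Cycle decomposition: (1 6 4 5 3 2)
Cycle lengths: 6
Order = lcm(6) = 6

ord(σ) = 6


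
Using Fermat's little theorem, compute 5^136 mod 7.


Fermat's little theorem: if p is prime and gcd(a,p)=1, then a^(p-1) ≡ 1 (mod p)
p = 7 is prime, gcd(5,7) = 1
Reduce exponent: 136 mod 6 = 4
So 5^136 ≡ 5^4 (mod 7)
5^4 mod 7 = 2

5^136 ≡ 2 (mod 7)


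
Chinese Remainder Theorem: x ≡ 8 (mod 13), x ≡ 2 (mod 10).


m₁ = 13, m₂ = 10, gcd = 1, so CRT applies. M = m₁·m₂ = 130
Let M₁ = M/m₁ = 10, M₂ = M/m₂ = 13
Find y₁ ≡ M₁⁻¹ (mod m₁): 10⁻¹ ≡ 4 (mod 13)
Find y₂ ≡ M₂⁻¹ (mod m₂): 13⁻¹ ≡ 7 (mod 10)
x = a₁·M₁·y₁ + a₂·M₂·y₂ = 8·10·4 + 2·13·7 = 502
Reduce mod 130: x ≡ 112
Check: 112 mod 13 = 8 ✓, 112 mod 10 = 2 ✓

x ≡ 112 (mod 130)


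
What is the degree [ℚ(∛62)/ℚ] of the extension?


∛62 has minimal polynomial x³ - 62 (irreducible over ℚ since 62 is not a perfect cube)

[ℚ(∛62)/ℚ] = 3


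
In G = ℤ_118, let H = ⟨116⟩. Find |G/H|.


|⟨116⟩| = n / gcd(116, 118) = 118 / 2 = 59
H is normal (ℤ_118 is abelian).
|G/H| = |G| / |H| = 118 / 59 = 2

|G/H| = 2


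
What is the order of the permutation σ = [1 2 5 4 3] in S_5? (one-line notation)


Cycle decomposition: (3 5)
Cycle lengths: 2
Order = lcm(2) = 2

ord(σ) = 2


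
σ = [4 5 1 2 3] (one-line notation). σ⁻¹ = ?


To find σ⁻¹, swap domain and range:
σ(1) = 4 → σ⁻¹(4) = 1
σ(2) = 5 → σ⁻¹(5) = 2
σ(3) = 1 → σ⁻¹(1) = 3
σ(4) = 2 → σ⁻¹(2) = 4
σ(5) = 3 → σ⁻¹(3) = 5

σ⁻¹ = [3 4 5 1 2]


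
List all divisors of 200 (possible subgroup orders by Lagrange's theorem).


Lagrange's theorem: |H| divides |G|
|G| = 200
Divisors of 200: 1, 2, 4, 5, 8, 10, 20, 25, 40, 50, 100, 200

Possible subgroup orders: {1, 2, 4, 5, 8, 10, 20, 25, 40, 50, 100, 200}


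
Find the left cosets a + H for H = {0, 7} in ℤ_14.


H = {0, 7}, |H| = 2
Number of cosets = |G|/|H| = 14/2 = 7
0 + H = {0, 7}
1 + H = {1, 8}
2 + H = {2, 9}
3 + H = {3, 10}
4 + H = {4, 11}
5 + H = {5, 12}
6 + H = {6, 13}

Cosets: 0+H={0,7}; 1+H={1,8}; 2+H={2,9}; 3+H={3,10}; 4+H={4,11}; 5+H={5,12}; 6+H={6,13}


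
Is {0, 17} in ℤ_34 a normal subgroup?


H = {0, 17} in ℤ_34
ℤ_34 is abelian; every subgroup of an abelian group is normal

Yes, normal subgroup


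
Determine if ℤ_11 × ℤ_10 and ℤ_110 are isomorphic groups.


Comparing ℤ_11 × ℤ_10 and ℤ_110:
gcd(11,10) = 1, so ℤ_11 × ℤ_10 ≅ ℤ_110 (CRT)

Yes, ℤ_11 × ℤ_10 ≅ ℤ_110


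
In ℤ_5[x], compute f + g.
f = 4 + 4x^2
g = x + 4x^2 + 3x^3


Add coefficients mod 5:
x^0: 4 + 0 = 4 (mod 5)
x^1: 0 + 1 = 1 (mod 5)
x^2: 4 + 4 = 3 (mod 5)
x^3: 0 + 3 = 3 (mod 5)
Result: 4 + x + 3x^2 + 3x^3

f + g = 4 + x + 3x^2 + 3x^3


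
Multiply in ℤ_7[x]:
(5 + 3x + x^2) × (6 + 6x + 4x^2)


Expand and collect like terms; reduce coefficients mod 7:
x^0: 5·6 = 30 ≡ 2 (mod 7)
x^1: 5·6 + 3·6 = 48 ≡ 6 (mod 7)
x^2: 5·4 + 3·6 + 1·6 = 44 ≡ 2 (mod 7)
x^3: 3·4 + 1·6 = 18 ≡ 4 (mod 7)
x^4: 1·4 = 4 ≡ 4 (mod 7)
Result: 2 + 6x + 2x^2 + 4x^3 + 4x^4

f · g = 2 + 6x + 2x^2 + 4x^3 + 4x^4


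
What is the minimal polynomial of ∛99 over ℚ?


∛99 satisfies x³ - 99 = 0, irreducible over ℚ (no rational root; 99 is not a perfect cube)

Minimal polynomial: x³ - 99


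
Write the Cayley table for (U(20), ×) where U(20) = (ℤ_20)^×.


Elements: {1, 3, 7, 9, 11, 13, 17, 19}
Operation: multiplication mod 20
Entry (a, b) = (a × b) mod 20

Cayley table:
   |  1 |  3 |  7 |  9 | 11 | 13 | 17 | 19
 1 |  1 |  3 |  7 |  9 | 11 | 13 | 17 | 19
 3 |  3 |  9 |  1 |  7 | 13 | 19 | 11 | 17
 7 |  7 |  1 |  9 |  3 | 17 | 11 | 19 | 13
 9 |  9 |  7 |  3 |  1 | 19 | 17 | 13 | 11
11 | 11 | 13 | 17 | 19 |  1 |  3 |  7 |  9
13 | 13 | 19 | 11 | 17 |  3 |  9 |  1 |  7
17 | 17 | 11 | 19 | 13 |  7 |  1 |  9 |  3
19 | 19 | 17 | 13 | 11 |  9 |  7 |  3 |  1


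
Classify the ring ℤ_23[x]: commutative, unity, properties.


ℤ_23 is a field (n prime), so ℤ_23[x] is a commutative integral domain with unity
Commutative: Yes
Integral domain: Yes
Has unity: Yes

ℤ_23[x]: Commutative=Yes, Unity=Yes


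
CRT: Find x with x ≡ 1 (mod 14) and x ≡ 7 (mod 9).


m₁ = 14, m₂ = 9, gcd = 1, so CRT applies. M = m₁·m₂ = 126
Let M₁ = M/m₁ = 9, M₂ = M/m₂ = 14
Find y₁ ≡ M₁⁻¹ (mod m₁): 9⁻¹ ≡ 11 (mod 14)
Find y₂ ≡ M₂⁻¹ (mod m₂): 14⁻¹ ≡ 2 (mod 9)
x = a₁·M₁·y₁ + a₂·M₂·y₂ = 1·9·11 + 7·14·2 = 295
Reduce mod 126: x ≡ 43
Check: 43 mod 14 = 1 ✓, 43 mod 9 = 7 ✓

x ≡ 43 (mod 126)


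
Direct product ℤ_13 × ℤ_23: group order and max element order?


|ℤ_13 × ℤ_23| = 13 × 23 = 299
Max element order = lcm(13,23) = 299
Cyclic? Yes (gcd=1)

|ℤ_13×ℤ_23| = 299, max element order = 299


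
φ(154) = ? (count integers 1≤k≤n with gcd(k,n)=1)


Factor n: 154 = 2 × 7 × 11
φ(n) = n · ∏(1 - 1/p) over distinct primes p | n
φ(154) = 154 · (1 - 1/2) · (1 - 1/7) · (1 - 1/11) = 60

φ(154) = 60


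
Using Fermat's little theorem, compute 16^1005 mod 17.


Fermat's little theorem: if p is prime and gcd(a,p)=1, then a^(p-1) ≡ 1 (mod p)
p = 17 is prime, gcd(16,17) = 1
Reduce exponent: 1005 mod 16 = 13
So 16^1005 ≡ 16^13 (mod 17)
16^13 mod 17 = 16

16^1005 ≡ 16 (mod 17)


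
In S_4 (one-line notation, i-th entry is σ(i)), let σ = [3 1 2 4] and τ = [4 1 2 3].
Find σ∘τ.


σ∘τ: apply τ first, then σ
1 →τ 4 →σ 4
2 →τ 1 →σ 3
3 →τ 2 →σ 1
4 →τ 3 →σ 2

σ∘τ = [4 3 1 2]


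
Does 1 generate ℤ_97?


g generates ℤ_n iff gcd(g, n) = 1
gcd(1, 97) = 1
Since gcd = 1, 1 is a generator.

Yes, 1 generates ℤ_97


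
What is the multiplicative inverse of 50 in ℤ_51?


Use the extended Euclidean algorithm to write 1 = 50·s + 51·t; then s mod 51 is the inverse.
Euclidean algorithm:
  50 = 0·51 + 50
  51 = 1·50 + 1
  50 = 50·1 + 0
gcd(50,51) = 1
Back-substitution gives: 50·(-1) + 51·(1) = 1
So 50⁻¹ ≡ -1 ≡ 50 (mod 51)
Check: 50 × 50 = 2500 ≡ 1 (mod 51) ✓

50⁻¹ ≡ 50 (mod 51)


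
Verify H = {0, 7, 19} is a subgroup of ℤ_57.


Subgroup test for H = {0, 7, 19} in (ℤ_57, +):
(1) 0 ∈ H? Yes
(2) Closure: for all a,b ∈ H, (a+b) mod 57 ∈ H? No  [counterexample: 7 + 7 = 14 ∉ H]
(3) Inverses: for all a ∈ H, -a mod 57 ∈ H? No

No, H is not a subgroup of ℤ_57


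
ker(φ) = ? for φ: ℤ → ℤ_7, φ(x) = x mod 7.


Kernel = preimage of identity
ker(φ) = {x ∈ ℤ : x ≡ 0 (mod 7)} = 7ℤ = {0, ±7, ±14, ...}

ker(φ) = 7ℤ


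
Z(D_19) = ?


Z(G) = {g ∈ G | gx = xg for all x ∈ G}
For odd n, Z(D_n) = {e}: no nontrivial rotation commutes with all reflections

Z(D_19) = {e}


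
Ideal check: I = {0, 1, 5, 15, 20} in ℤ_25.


Check ideal conditions for I = {0, 1, 5, 15, 20} in ℤ_25:
(1) I is an additive subgroup? No
(2) For r ∈ ℤ_25 and a ∈ I: r·a ∈ I? No  [counterexample: r=2, a=1, r·a mod 25 = 2 ∉ I]

No, I is not an ideal of ℤ_25


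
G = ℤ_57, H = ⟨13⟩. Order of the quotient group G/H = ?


|⟨13⟩| = n / gcd(13, 57) = 57 / 1 = 57
H is normal (ℤ_57 is abelian).
|G/H| = |G| / |H| = 57 / 57 = 1

|G/H| = 1


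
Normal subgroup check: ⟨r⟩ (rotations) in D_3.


H = ⟨r⟩ (rotations) in D_3
The rotation subgroup ⟨r⟩ has index 2 in D_3, so it is normal

Yes, normal subgroup


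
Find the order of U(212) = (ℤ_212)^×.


U(n) is the group of units mod n; |U(n)| = φ(n)
|U(212)| = φ(212) = 104

|U(212) = (ℤ_212)^×| = 104


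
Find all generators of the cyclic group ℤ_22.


g generates ℤ_n iff gcd(g,n) = 1
Prime factors of 22: 2, 11
Generators are g ∈ {1,...,21} not divisible by any of these primes.
Generators: {1, 3, 5, 7, 9, 13, 15, 17, 19, 21}
Number of generators = φ(22) = 10

Generators of ℤ_22 = {1, 3, 5, 7, 9, 13, 15, 17, 19, 21}


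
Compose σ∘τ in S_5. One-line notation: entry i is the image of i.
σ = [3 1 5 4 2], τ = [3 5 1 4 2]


σ∘τ: apply τ first, then σ
1 →τ 3 →σ 5
2 →τ 5 →σ 2
3 →τ 1 →σ 3
4 →τ 4 →σ 4
5 →τ 2 →σ 1

σ∘τ = [5 2 3 4 1]


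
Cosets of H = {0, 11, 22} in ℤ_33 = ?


H = {0, 11, 22}, |H| = 3
Number of cosets = |G|/|H| = 33/3 = 11
0 + H = {0, 11, 22}
1 + H = {1, 12, 23}
2 + H = {2, 13, 24}
3 + H = {3, 14, 25}
4 + H = {4, 15, 26}
5 + H = {5, 16, 27}
6 + H = {6, 17, 28}
7 + H = {7, 18, 29}
8 + H = {8, 19, 30}
9 + H = {9, 20, 31}
10 + H = {10, 21, 32}

Cosets: 0+H={0,11,22}; 1+H={1,12,23}; 2+H={2,13,24}; 3+H={3,14,25}; 4+H={4,15,26}; 5+H={5,16,27}; 6+H={6,17,28}; 7+H={7,18,29}; 8+H={8,19,30}; 9+H={9,20,31}; 10+H={10,21,32}


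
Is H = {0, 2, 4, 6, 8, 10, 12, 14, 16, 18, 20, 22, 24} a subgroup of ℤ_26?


Subgroup test for H = {0, 2, 4, 6, 8, 10, 12, 14, 16, 18, 20, 22, 24} in (ℤ_26, +):
(1) 0 ∈ H? Yes
(2) Closure: for all a,b ∈ H, (a+b) mod 26 ∈ H? Yes
(3) Inverses: for all a ∈ H, -a mod 26 ∈ H? Yes

Yes, H is a subgroup of ℤ_26


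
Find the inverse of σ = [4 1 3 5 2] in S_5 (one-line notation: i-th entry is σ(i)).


To find σ⁻¹, swap domain and range:
σ(1) = 4 → σ⁻¹(4) = 1
σ(2) = 1 → σ⁻¹(1) = 2
σ(3) = 3 → σ⁻¹(3) = 3
σ(4) = 5 → σ⁻¹(5) = 4
σ(5) = 2 → σ⁻¹(2) = 5

σ⁻¹ = [2 5 3 1 4]


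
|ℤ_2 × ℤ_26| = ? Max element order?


|ℤ_2 × ℤ_26| = 2 × 26 = 52
Max element order = lcm(2,26) = 26
Cyclic? No (gcd=2)

|ℤ_2×ℤ_26| = 52, max element order = 26


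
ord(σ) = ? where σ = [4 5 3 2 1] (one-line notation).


Cycle decomposition: (1 4 2 5)
Cycle lengths: 4
Order = lcm(4) = 4

ord(σ) = 4


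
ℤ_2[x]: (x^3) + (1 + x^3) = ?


Add coefficients mod 2:
x^0: 0 + 1 = 1 (mod 2)
x^1: 0 + 0 = 0 (mod 2)
x^2: 0 + 0 = 0 (mod 2)
x^3: 1 + 1 = 0 (mod 2)
Result: 1

f + g = 1


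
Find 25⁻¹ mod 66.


Use the extended Euclidean algorithm to write 1 = 25·s + 66·t; then s mod 66 is the inverse.
Euclidean algorithm:
  25 = 0·66 + 25
  66 = 2·25 + 16
  25 = 1·16 + 9
  16 = 1·9 + 7
  9 = 1·7 + 2
  7 = 3·2 + 1
  2 = 2·1 + 0
gcd(25,66) = 1
Back-substitution gives: 25·(-29) + 66·(11) = 1
So 25⁻¹ ≡ -29 ≡ 37 (mod 66)
Check: 25 × 37 = 925 ≡ 1 (mod 66) ✓

25⁻¹ ≡ 37 (mod 66)


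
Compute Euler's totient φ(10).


φ(n) = count of k ∈ {1,...,n} with gcd(k,n)=1
Coprimes to 10: {1, 3, 7, 9}
Count: 4

φ(10) = 4


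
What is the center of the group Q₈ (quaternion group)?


Z(G) = {g ∈ G | gx = xg for all x ∈ G}
In Q₈ = {±1, ±i, ±j, ±k}, only ±1 commute with every element

Z(Q₈ (quaternion group)) = {1, -1}


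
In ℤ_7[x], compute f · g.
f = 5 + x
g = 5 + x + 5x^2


Expand and collect like terms; reduce coefficients mod 7:
x^0: 5·5 = 25 ≡ 4 (mod 7)
x^1: 5·1 + 1·5 = 10 ≡ 3 (mod 7)
x^2: 5·5 + 1·1 = 26 ≡ 5 (mod 7)
x^3: 1·5 = 5 ≡ 5 (mod 7)
Result: 4 + 3x + 5x^2 + 5x^3

f · g = 4 + 3x + 5x^2 + 5x^3


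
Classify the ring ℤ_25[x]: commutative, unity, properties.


ℤ_25 has zero divisors (5·5 ≡ 0), and these lift to constant zero divisors in ℤ_25[x]; so not an integral domain
Commutative: Yes
Integral domain: No
Has unity: Yes

ℤ_25[x]: Commutative=Yes, Unity=Yes


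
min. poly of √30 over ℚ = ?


√30 satisfies x² - 30 = 0, irreducible over ℚ since 30 is squarefree

Minimal polynomial: x² - 30


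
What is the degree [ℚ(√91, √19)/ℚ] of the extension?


[ℚ(√91,√19):ℚ] = [ℚ(√91,√19):ℚ(√91)]·[ℚ(√91):ℚ] = 2·2 = 4

[ℚ(√91, √19)/ℚ] = 4


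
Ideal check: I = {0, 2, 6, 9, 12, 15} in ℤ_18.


Check ideal conditions for I = {0, 2, 6, 9, 12, 15} in ℤ_18:
(1) I is an additive subgroup? No
(2) For r ∈ ℤ_18 and a ∈ I: r·a ∈ I? No  [counterexample: r=2, a=2, r·a mod 18 = 4 ∉ I]

No, I is not an ideal of ℤ_18


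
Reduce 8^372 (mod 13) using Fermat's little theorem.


Fermat's little theorem: if p is prime and gcd(a,p)=1, then a^(p-1) ≡ 1 (mod p)
p = 13 is prime, gcd(8,13) = 1
Reduce exponent: 372 mod 12 = 0
So 8^372 ≡ 8^0 (mod 13)
8^0 = 1

8^372 ≡ 1 (mod 13)


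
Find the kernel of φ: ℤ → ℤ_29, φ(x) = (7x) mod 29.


Kernel = preimage of identity
ker(φ) = {x ∈ ℤ : 7x ≡ 0 (mod 29)}. gcd(7,29) = 1, so 7x ≡ 0 (mod 29) ⟺ x ≡ 0 (mod 29/1 = 29). Hence ker(φ) = 29ℤ

ker(φ) = 29ℤ


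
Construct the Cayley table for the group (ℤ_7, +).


Elements: {0, 1, 2, 3, 4, 5, 6}
Operation: addition mod 7
Entry (a, b) = (a + b) mod 7

Cayley table:
  | 0 | 1 | 2 | 3 | 4 | 5 | 6
0 | 0 | 1 | 2 | 3 | 4 | 5 | 6
1 | 1 | 2 | 3 | 4 | 5 | 6 | 0
2 | 2 | 3 | 4 | 5 | 6 | 0 | 1
3 | 3 | 4 | 5 | 6 | 0 | 1 | 2
4 | 4 | 5 | 6 | 0 | 1 | 2 | 3
5 | 5 | 6 | 0 | 1 | 2 | 3 | 4
6 | 6 | 0 | 1 | 2 | 3 | 4 | 5


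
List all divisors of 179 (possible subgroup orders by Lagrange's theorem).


Lagrange's theorem: |H| divides |G|
|G| = 179
Divisors of 179: 1, 179

Possible subgroup orders: {1, 179}


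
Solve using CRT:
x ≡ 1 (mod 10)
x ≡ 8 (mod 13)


m₁ = 10, m₂ = 13, gcd = 1, so CRT applies. M = m₁·m₂ = 130
Let M₁ = M/m₁ = 13, M₂ = M/m₂ = 10
Find y₁ ≡ M₁⁻¹ (mod m₁): 13⁻¹ ≡ 7 (mod 10)
Find y₂ ≡ M₂⁻¹ (mod m₂): 10⁻¹ ≡ 4 (mod 13)
x = a₁·M₁·y₁ + a₂·M₂·y₂ = 1·13·7 + 8·10·4 = 411
Reduce mod 130: x ≡ 21
Check: 21 mod 10 = 1 ✓, 21 mod 13 = 8 ✓

x ≡ 21 (mod 130)


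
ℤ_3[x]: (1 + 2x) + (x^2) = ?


Add coefficients mod 3:
x^0: 1 + 0 = 1 (mod 3)
x^1: 2 + 0 = 2 (mod 3)
x^2: 0 + 1 = 1 (mod 3)
Result: 1 + 2x + x^2

f + g = 1 + 2x + x^2


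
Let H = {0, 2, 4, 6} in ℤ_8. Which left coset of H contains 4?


4 + H = {4 + h (mod 8) : h ∈ H}
4+0=4, 4+2=6, 4+4=0, 4+6=2
4 + H = {0, 2, 4, 6} = 0 + H

4 + H = {0, 2, 4, 6}


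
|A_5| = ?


|A_n| = n!/2 (even permutations)
|A_5| = 5!/2 = 120/2 = 60

|A_5| = 60


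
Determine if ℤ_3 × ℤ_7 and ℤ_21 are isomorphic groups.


Comparing ℤ_3 × ℤ_7 and ℤ_21:
gcd(3,7) = 1, so ℤ_3 × ℤ_7 ≅ ℤ_21 (CRT)

Yes, ℤ_3 × ℤ_7 ≅ ℤ_21


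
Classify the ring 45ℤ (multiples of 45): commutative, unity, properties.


45ℤ is a commutative ring under +,× but has no multiplicative identity (1 ∉ 45ℤ); it has no zero divisors, but without unity it is not an integral domain
Commutative: Yes
Integral domain: No
Has unity: No

45ℤ (multiples of 45): Commutative=Yes, Unity=No


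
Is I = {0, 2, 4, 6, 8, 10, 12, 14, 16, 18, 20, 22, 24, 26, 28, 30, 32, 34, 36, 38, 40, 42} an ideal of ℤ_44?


Check ideal conditions for I = {0, 2, 4, 6, 8, 10, 12, 14, 16, 18, 20, 22, 24, 26, 28, 30, 32, 34, 36, 38, 40, 42} in ℤ_44:
(1) I is an additive subgroup? Yes
(2) For r ∈ ℤ_44 and a ∈ I: r·a ∈ I? Yes

Yes, I is an ideal of ℤ_44


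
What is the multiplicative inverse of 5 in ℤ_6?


Use the extended Euclidean algorithm to write 1 = 5·s + 6·t; then s mod 6 is the inverse.
Euclidean algorithm:
  5 = 0·6 + 5
  6 = 1·5 + 1
  5 = 5·1 + 0
gcd(5,6) = 1
Back-substitution gives: 5·(-1) + 6·(1) = 1
So 5⁻¹ ≡ -1 ≡ 5 (mod 6)
Check: 5 × 5 = 25 ≡ 1 (mod 6) ✓

5⁻¹ ≡ 5 (mod 6)


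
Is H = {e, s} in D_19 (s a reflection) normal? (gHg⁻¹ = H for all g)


H = {e, s} in D_19 (s a reflection)
r·s·r⁻¹ = sr⁻² ≠ s for n ≥ 3, so {e, s} is not closed under conjugation

No, not a normal subgroup


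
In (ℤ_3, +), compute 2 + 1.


Operation: addition mod 3
2 + 1 = (a + b) mod 3 with a = 2, b = 1

2 + 1 = 0


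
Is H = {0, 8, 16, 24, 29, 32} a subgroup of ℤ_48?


Subgroup test for H = {0, 8, 16, 24, 29, 32} in (ℤ_48, +):
(1) 0 ∈ H? Yes
(2) Closure: for all a,b ∈ H, (a+b) mod 48 ∈ H? No  [counterexample: 8 + 29 = 37 ∉ H]
(3) Inverses: for all a ∈ H, -a mod 48 ∈ H? No

No, H is not a subgroup of ℤ_48


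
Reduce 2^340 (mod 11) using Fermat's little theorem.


Fermat's little theorem: if p is prime and gcd(a,p)=1, then a^(p-1) ≡ 1 (mod p)
p = 11 is prime, gcd(2,11) = 1
Reduce exponent: 340 mod 10 = 0
So 2^340 ≡ 2^0 (mod 11)
2^0 = 1

2^340 ≡ 1 (mod 11)


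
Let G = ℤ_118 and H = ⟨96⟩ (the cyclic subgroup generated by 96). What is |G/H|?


|⟨96⟩| = n / gcd(96, 118) = 118 / 2 = 59
H is normal (ℤ_118 is abelian).
|G/H| = |G| / |H| = 118 / 59 = 2

|G/H| = 2


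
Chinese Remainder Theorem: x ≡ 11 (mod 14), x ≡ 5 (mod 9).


m₁ = 14, m₂ = 9, gcd = 1, so CRT applies. M = m₁·m₂ = 126
Let M₁ = M/m₁ = 9, M₂ = M/m₂ = 14
Find y₁ ≡ M₁⁻¹ (mod m₁): 9⁻¹ ≡ 11 (mod 14)
Find y₂ ≡ M₂⁻¹ (mod m₂): 14⁻¹ ≡ 2 (mod 9)
x = a₁·M₁·y₁ + a₂·M₂·y₂ = 11·9·11 + 5·14·2 = 1229
Reduce mod 126: x ≡ 95
Check: 95 mod 14 = 11 ✓, 95 mod 9 = 5 ✓

x ≡ 95 (mod 126)


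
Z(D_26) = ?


Z(G) = {g ∈ G | gx = xg for all x ∈ G}
For even n, Z(D_n) = {e, r^(n/2)}: the 180° rotation r^13 commutes with every reflection and rotation

Z(D_26) = {e, r^13}


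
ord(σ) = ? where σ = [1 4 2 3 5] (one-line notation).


Cycle decomposition: (2 4 3)
Cycle lengths: 3
Order = lcm(3) = 3

ord(σ) = 3


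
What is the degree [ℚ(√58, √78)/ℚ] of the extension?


[ℚ(√58,√78):ℚ] = [ℚ(√58,√78):ℚ(√58)]·[ℚ(√58):ℚ] = 2·2 = 4

[ℚ(√58, √78)/ℚ] = 4


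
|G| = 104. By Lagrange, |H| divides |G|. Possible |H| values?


Lagrange's theorem: |H| divides |G|
|G| = 104
Divisors of 104: 1, 2, 4, 8, 13, 26, 52, 104

Possible subgroup orders: {1, 2, 4, 8, 13, 26, 52, 104}


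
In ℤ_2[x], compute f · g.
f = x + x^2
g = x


Expand and collect like terms; reduce coefficients mod 2:
x^0: 0·0 = 0 ≡ 0 (mod 2)
x^1: 0·1 + 1·0 = 0 ≡ 0 (mod 2)
x^2: 1·1 + 1·0 = 1 ≡ 1 (mod 2)
x^3: 1·1 = 1 ≡ 1 (mod 2)
Result: x^2 + x^3

f · g = x^2 + x^3


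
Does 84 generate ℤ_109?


g generates ℤ_n iff gcd(g, n) = 1
gcd(84, 109) = 1
Since gcd = 1, 84 is a generator.

Yes, 84 generates ℤ_109


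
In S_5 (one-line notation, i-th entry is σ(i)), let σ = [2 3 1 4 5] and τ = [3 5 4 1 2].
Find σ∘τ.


σ∘τ: apply τ first, then σ
1 →τ 3 →σ 1
2 →τ 5 →σ 5
3 →τ 4 →σ 4
4 →τ 1 →σ 2
5 →τ 2 →σ 3

σ∘τ = [1 5 4 2 3]


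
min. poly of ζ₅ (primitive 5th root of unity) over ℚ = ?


ζ₅ is a root of Φ₅(x) = x⁴ + x³ + x² + x + 1, irreducible over ℚ

Minimal polynomial: x⁴ + x³ + x² + x + 1


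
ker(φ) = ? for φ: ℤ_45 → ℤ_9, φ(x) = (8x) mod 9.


Kernel = preimage of identity
ker(φ) = {x ∈ ℤ_45 : 8x ≡ 0 (mod 9)}. Since 9 | 45, φ is well-defined. The kernel is the cyclic subgroup ⟨9⟩ of ℤ_45 (order 5), i.e. {0, 9, 18, 27, 36}

ker(φ) = {0, 9, 18, 27, 36}


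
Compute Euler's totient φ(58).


Factor n: 58 = 2 × 29
φ(n) = n · ∏(1 - 1/p) over distinct primes p | n
φ(58) = 58 · (1 - 1/2) · (1 - 1/29) = 28

φ(58) = 28


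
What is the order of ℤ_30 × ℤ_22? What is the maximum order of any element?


|ℤ_30 × ℤ_22| = 30 × 22 = 660
Max element order = lcm(30,22) = 330
Cyclic? No (gcd=2)

|ℤ_30×ℤ_22| = 660, max element order = 330


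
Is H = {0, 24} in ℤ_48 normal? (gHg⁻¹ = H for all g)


H = {0, 24} in ℤ_48
ℤ_48 is abelian; every subgroup of an abelian group is normal

Yes, normal subgroup


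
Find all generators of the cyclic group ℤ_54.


g generates ℤ_n iff gcd(g,n) = 1
Prime factors of 54: 2, 3
Generators are g ∈ {1,...,53} not divisible by any of these primes.
Generators: {1, 5, 7, 11, 13, 17, 19, 23, 25, 29, 31, 35, 37, 41, 43, 47, 49, 53}
Number of generators = φ(54) = 18

Generators of ℤ_54 = {1, 5, 7, 11, 13, 17, 19, 23, 25, 29, 31, 35, 37, 41, 43, 47, 49, 53}


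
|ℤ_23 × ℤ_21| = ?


|A × B| = |A| · |B|
|ℤ_23 × ℤ_21| = 23 × 21 = 483

|ℤ_23 × ℤ_21| = 483


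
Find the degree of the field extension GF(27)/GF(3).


GF(27) = GF(3^3), so the extension degree is 3

[GF(27)/GF(3)] = 3


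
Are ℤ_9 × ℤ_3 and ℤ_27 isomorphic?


Comparing ℤ_9 × ℤ_3 and ℤ_27:
gcd(9,3) = 3 ≠ 1. Max element order in ℤ_9×ℤ_3 is lcm(9,3) = 9 < 27, so it has no element of order 27

No, ℤ_9 × ℤ_3 ≇ ℤ_27


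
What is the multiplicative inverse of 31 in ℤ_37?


Use the extended Euclidean algorithm to write 1 = 31·s + 37·t; then s mod 37 is the inverse.
Euclidean algorithm:
  31 = 0·37 + 31
  37 = 1·31 + 6
  31 = 5·6 + 1
  6 = 6·1 + 0
gcd(31,37) = 1
Back-substitution gives: 31·(6) + 37·(-5) = 1
So 31⁻¹ ≡ 6 ≡ 6 (mod 37)
Check: 31 × 6 = 186 ≡ 1 (mod 37) ✓

31⁻¹ ≡ 6 (mod 37)


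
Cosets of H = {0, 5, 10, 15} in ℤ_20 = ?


H = {0, 5, 10, 15}, |H| = 4
Number of cosets = |G|/|H| = 20/4 = 5
0 + H = {0, 5, 10, 15}
1 + H = {1, 6, 11, 16}
2 + H = {2, 7, 12, 17}
3 + H = {3, 8, 13, 18}
4 + H = {4, 9, 14, 19}

Cosets: 0+H={0,5,10,15}; 1+H={1,6,11,16}; 2+H={2,7,12,17}; 3+H={3,8,13,18}; 4+H={4,9,14,19}


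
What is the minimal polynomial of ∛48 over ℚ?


∛48 satisfies x³ - 48 = 0, irreducible over ℚ (no rational root; 48 is not a perfect cube)

Minimal polynomial: x³ - 48


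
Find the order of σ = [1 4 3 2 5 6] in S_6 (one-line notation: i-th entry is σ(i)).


Cycle decomposition: (2 4)
Cycle lengths: 2
Order = lcm(2) = 2

ord(σ) = 2


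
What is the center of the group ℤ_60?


Z(G) = {g ∈ G | gx = xg for all x ∈ G}
ℤ_60 is abelian, so Z(G) = G

Z(ℤ_60) = ℤ_60


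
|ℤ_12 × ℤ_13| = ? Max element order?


|ℤ_12 × ℤ_13| = 12 × 13 = 156
Max element order = lcm(12,13) = 156
Cyclic? Yes (gcd=1)

|ℤ_12×ℤ_13| = 156, max element order = 156


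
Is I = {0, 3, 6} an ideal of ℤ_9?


Check ideal conditions for I = {0, 3, 6} in ℤ_9:
(1) I is an additive subgroup? Yes
(2) For r ∈ ℤ_9 and a ∈ I: r·a ∈ I? Yes

Yes, I is an ideal of ℤ_9


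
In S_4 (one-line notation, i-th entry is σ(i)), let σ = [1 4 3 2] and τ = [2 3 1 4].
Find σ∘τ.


σ∘τ: apply τ first, then σ
1 →τ 2 →σ 4
2 →τ 3 →σ 3
3 →τ 1 →σ 1
4 →τ 4 →σ 2

σ∘τ = [4 3 1 2]


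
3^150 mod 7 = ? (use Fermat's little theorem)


Fermat's little theorem: if p is prime and gcd(a,p)=1, then a^(p-1) ≡ 1 (mod p)
p = 7 is prime, gcd(3,7) = 1
Reduce exponent: 150 mod 6 = 0
So 3^150 ≡ 3^0 (mod 7)
3^0 = 1

3^150 ≡ 1 (mod 7)


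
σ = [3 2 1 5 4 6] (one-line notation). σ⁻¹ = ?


To find σ⁻¹, swap domain and range:
σ(1) = 3 → σ⁻¹(3) = 1
σ(2) = 2 → σ⁻¹(2) = 2
σ(3) = 1 → σ⁻¹(1) = 3
σ(4) = 5 → σ⁻¹(5) = 4
σ(5) = 4 → σ⁻¹(4) = 5
σ(6) = 6 → σ⁻¹(6) = 6

σ⁻¹ = [3 2 1 5 4 6]


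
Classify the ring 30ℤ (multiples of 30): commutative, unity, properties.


30ℤ is a commutative ring under +,× but has no multiplicative identity (1 ∉ 30ℤ); it has no zero divisors, but without unity it is not an integral domain
Commutative: Yes
Integral domain: No
Has unity: No

30ℤ (multiples of 30): Commutative=Yes, Unity=No


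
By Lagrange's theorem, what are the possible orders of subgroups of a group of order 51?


Lagrange's theorem: |H| divides |G|
|G| = 51
Divisors of 51: 1, 3, 17, 51

Possible subgroup orders: {1, 3, 17, 51}


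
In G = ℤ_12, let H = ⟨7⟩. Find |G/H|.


|⟨7⟩| = n / gcd(7, 12) = 12 / 1 = 12
H is normal (ℤ_12 is abelian).
|G/H| = |G| / |H| = 12 / 12 = 1

|G/H| = 1


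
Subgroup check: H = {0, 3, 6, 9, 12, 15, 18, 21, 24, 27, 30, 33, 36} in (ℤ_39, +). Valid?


Subgroup test for H = {0, 3, 6, 9, 12, 15, 18, 21, 24, 27, 30, 33, 36} in (ℤ_39, +):
(1) 0 ∈ H? Yes
(2) Closure: for all a,b ∈ H, (a+b) mod 39 ∈ H? Yes
(3) Inverses: for all a ∈ H, -a mod 39 ∈ H? Yes

Yes, H is a subgroup of ℤ_39


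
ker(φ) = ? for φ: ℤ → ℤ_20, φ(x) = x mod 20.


Kernel = preimage of identity
ker(φ) = {x ∈ ℤ : x ≡ 0 (mod 20)} = 20ℤ = {0, ±20, ±40, ...}

ker(φ) = 20ℤ


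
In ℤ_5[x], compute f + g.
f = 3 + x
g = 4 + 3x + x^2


Add coefficients mod 5:
x^0: 3 + 4 = 2 (mod 5)
x^1: 1 + 3 = 4 (mod 5)
x^2: 0 + 1 = 1 (mod 5)
Result: 2 + 4x + x^2

f + g = 2 + 4x + x^2


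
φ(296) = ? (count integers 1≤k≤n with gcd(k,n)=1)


Factor n: 296 = 2^3 × 37
φ(n) = n · ∏(1 - 1/p) over distinct primes p | n
φ(296) = 296 · (1 - 1/2) · (1 - 1/37) = 144

φ(296) = 144


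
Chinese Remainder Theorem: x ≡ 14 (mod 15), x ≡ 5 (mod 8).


m₁ = 15, m₂ = 8, gcd = 1, so CRT applies. M = m₁·m₂ = 120
Let M₁ = M/m₁ = 8, M₂ = M/m₂ = 15
Find y₁ ≡ M₁⁻¹ (mod m₁): 8⁻¹ ≡ 2 (mod 15)
Find y₂ ≡ M₂⁻¹ (mod m₂): 15⁻¹ ≡ 7 (mod 8)
x = a₁·M₁·y₁ + a₂·M₂·y₂ = 14·8·2 + 5·15·7 = 749
Reduce mod 120: x ≡ 29
Check: 29 mod 15 = 14 ✓, 29 mod 8 = 5 ✓

x ≡ 29 (mod 120)


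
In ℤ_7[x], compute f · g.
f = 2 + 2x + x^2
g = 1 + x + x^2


Expand and collect like terms; reduce coefficients mod 7:
x^0: 2·1 = 2 ≡ 2 (mod 7)
x^1: 2·1 + 2·1 = 4 ≡ 4 (mod 7)
x^2: 2·1 + 2·1 + 1·1 = 5 ≡ 5 (mod 7)
x^3: 2·1 + 1·1 = 3 ≡ 3 (mod 7)
x^4: 1·1 = 1 ≡ 1 (mod 7)
Result: 2 + 4x + 5x^2 + 3x^3 + x^4

f · g = 2 + 4x + 5x^2 + 3x^3 + x^4


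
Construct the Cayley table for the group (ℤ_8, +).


Elements: {0, 1, 2, 3, 4, 5, 6, 7}
Operation: addition mod 8
Entry (a, b) = (a + b) mod 8

Cayley table:
  | 0 | 1 | 2 | 3 | 4 | 5 | 6 | 7
0 | 0 | 1 | 2 | 3 | 4 | 5 | 6 | 7
1 | 1 | 2 | 3 | 4 | 5 | 6 | 7 | 0
2 | 2 | 3 | 4 | 5 | 6 | 7 | 0 | 1
3 | 3 | 4 | 5 | 6 | 7 | 0 | 1 | 2
4 | 4 | 5 | 6 | 7 | 0 | 1 | 2 | 3
5 | 5 | 6 | 7 | 0 | 1 | 2 | 3 | 4
6 | 6 | 7 | 0 | 1 | 2 | 3 | 4 | 5
7 | 7 | 0 | 1 | 2 | 3 | 4 | 5 | 6


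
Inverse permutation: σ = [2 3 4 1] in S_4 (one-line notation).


To find σ⁻¹, swap domain and range:
σ(1) = 2 → σ⁻¹(2) = 1
σ(2) = 3 → σ⁻¹(3) = 2
σ(3) = 4 → σ⁻¹(4) = 3
σ(4) = 1 → σ⁻¹(1) = 4

σ⁻¹ = [4 1 2 3]


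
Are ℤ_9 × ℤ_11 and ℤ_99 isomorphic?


Comparing ℤ_9 × ℤ_11 and ℤ_99:
gcd(9,11) = 1, so ℤ_9 × ℤ_11 ≅ ℤ_99 (CRT)

Yes, ℤ_9 × ℤ_11 ≅ ℤ_99


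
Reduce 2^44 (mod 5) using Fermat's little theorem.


Fermat's little theorem: if p is prime and gcd(a,p)=1, then a^(p-1) ≡ 1 (mod p)
p = 5 is prime, gcd(2,5) = 1
Reduce exponent: 44 mod 4 = 0
So 2^44 ≡ 2^0 (mod 5)
2^0 = 1

2^44 ≡ 1 (mod 5)


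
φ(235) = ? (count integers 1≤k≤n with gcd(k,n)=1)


Factor n: 235 = 5 × 47
φ(n) = n · ∏(1 - 1/p) over distinct primes p | n
φ(235) = 235 · (1 - 1/5) · (1 - 1/47) = 184

φ(235) = 184


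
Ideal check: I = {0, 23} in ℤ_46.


Check ideal conditions for I = {0, 23} in ℤ_46:
(1) I is an additive subgroup? Yes
(2) For r ∈ ℤ_46 and a ∈ I: r·a ∈ I? Yes

Yes, I is an ideal of ℤ_46


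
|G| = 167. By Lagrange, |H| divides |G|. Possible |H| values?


Lagrange's theorem: |H| divides |G|
|G| = 167
Divisors of 167: 1, 167

Possible subgroup orders: {1, 167}


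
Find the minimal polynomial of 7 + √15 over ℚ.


Let α = 7 + √15. Then α - 7 = √15, so (α - 7)² = 15, giving α² - 14α + 34 = 0. Degree 2 and α ∉ ℚ, so this is the minimal polynomial.

Minimal polynomial: x² - 14x + 34


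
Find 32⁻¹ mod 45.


Use the extended Euclidean algorithm to write 1 = 32·s + 45·t; then s mod 45 is the inverse.
Euclidean algorithm:
  32 = 0·45 + 32
  45 = 1·32 + 13
  32 = 2·13 + 6
  13 = 2·6 + 1
  6 = 6·1 + 0
gcd(32,45) = 1
Back-substitution gives: 32·(-7) + 45·(5) = 1
So 32⁻¹ ≡ -7 ≡ 38 (mod 45)
Check: 32 × 38 = 1216 ≡ 1 (mod 45) ✓

32⁻¹ ≡ 38 (mod 45)


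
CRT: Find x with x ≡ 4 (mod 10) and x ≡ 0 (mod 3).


m₁ = 10, m₂ = 3, gcd = 1, so CRT applies. M = m₁·m₂ = 30
Let M₁ = M/m₁ = 3, M₂ = M/m₂ = 10
Find y₁ ≡ M₁⁻¹ (mod m₁): 3⁻¹ ≡ 7 (mod 10)
Find y₂ ≡ M₂⁻¹ (mod m₂): 10⁻¹ ≡ 1 (mod 3)
x = a₁·M₁·y₁ + a₂·M₂·y₂ = 4·3·7 + 0·10·1 = 84
Reduce mod 30: x ≡ 24
Check: 24 mod 10 = 4 ✓, 24 mod 3 = 0 ✓

x ≡ 24 (mod 30)


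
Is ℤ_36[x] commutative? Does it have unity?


ℤ_36 has zero divisors (2·18 ≡ 0), and these lift to constant zero divisors in ℤ_36[x]; so not an integral domain
Commutative: Yes
Integral domain: No
Has unity: Yes

ℤ_36[x]: Commutative=Yes, Unity=Yes


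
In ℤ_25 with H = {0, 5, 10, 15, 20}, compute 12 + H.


12 + H = {12 + h (mod 25) : h ∈ H}
12+0=12, 12+5=17, 12+10=22, 12+15=2, 12+20=7
12 + H = {2, 7, 12, 17, 22} = 2 + H

12 + H = {2, 7, 12, 17, 22}


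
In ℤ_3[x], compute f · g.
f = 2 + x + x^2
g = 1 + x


Expand and collect like terms; reduce coefficients mod 3:
x^0: 2·1 = 2 ≡ 2 (mod 3)
x^1: 2·1 + 1·1 = 3 ≡ 0 (mod 3)
x^2: 1·1 + 1·1 = 2 ≡ 2 (mod 3)
x^3: 1·1 = 1 ≡ 1 (mod 3)
Result: 2 + 2x^2 + x^3

f · g = 2 + 2x^2 + x^3


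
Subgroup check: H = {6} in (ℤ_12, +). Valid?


Subgroup test for H = {6} in (ℤ_12, +):
(1) 0 ∈ H? No
(2) Closure: for all a,b ∈ H, (a+b) mod 12 ∈ H? No  [counterexample: 6 + 6 = 0 ∉ H]
(3) Inverses: for all a ∈ H, -a mod 12 ∈ H? Yes

No, H is not a subgroup of ℤ_12


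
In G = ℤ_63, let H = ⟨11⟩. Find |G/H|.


|⟨11⟩| = n / gcd(11, 63) = 63 / 1 = 63
H is normal (ℤ_63 is abelian).
|G/H| = |G| / |H| = 63 / 63 = 1

|G/H| = 1


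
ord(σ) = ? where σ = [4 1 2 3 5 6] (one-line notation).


Cycle decomposition: (1 4 3 2)
Cycle lengths: 4
Order = lcm(4) = 4

ord(σ) = 4


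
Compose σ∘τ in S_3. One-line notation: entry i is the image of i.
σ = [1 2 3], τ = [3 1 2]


σ∘τ: apply τ first, then σ
1 →τ 3 →σ 3
2 →τ 1 →σ 1
3 →τ 2 →σ 2

σ∘τ = [3 1 2]


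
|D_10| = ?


|D_n| = 2n (n rotations and n reflections)
|D_10| = 2×10 = 20

|D_10| = 20


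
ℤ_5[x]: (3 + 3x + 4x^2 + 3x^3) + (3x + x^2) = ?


Add coefficients mod 5:
x^0: 3 + 0 = 3 (mod 5)
x^1: 3 + 3 = 1 (mod 5)
x^2: 4 + 1 = 0 (mod 5)
x^3: 3 + 0 = 3 (mod 5)
Result: 3 + x + 3x^3

f + g = 3 + x + 3x^3


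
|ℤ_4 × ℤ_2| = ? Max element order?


|ℤ_4 × ℤ_2| = 4 × 2 = 8
Max element order = lcm(4,2) = 4
Cyclic? No (gcd=2)

|ℤ_4×ℤ_2| = 8, max element order = 4


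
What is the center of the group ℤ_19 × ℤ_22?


Z(G) = {g ∈ G | gx = xg for all x ∈ G}
Direct product of abelian groups is abelian, so Z(G) = G

Z(ℤ_19 × ℤ_22) = ℤ_19 × ℤ_22


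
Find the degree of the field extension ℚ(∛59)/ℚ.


∛59 has minimal polynomial x³ - 59 (irreducible over ℚ since 59 is not a perfect cube)

[ℚ(∛59)/ℚ] = 3


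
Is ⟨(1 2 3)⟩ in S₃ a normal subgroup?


H = ⟨(1 2 3)⟩ in S₃
⟨(1 2 3)⟩ has order 3 and index 2 in S₃; index-2 subgroups are normal

Yes, normal subgroup


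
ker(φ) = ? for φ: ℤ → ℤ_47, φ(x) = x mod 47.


Kernel = preimage of identity
ker(φ) = {x ∈ ℤ : x ≡ 0 (mod 47)} = 47ℤ = {0, ±47, ±94, ...}

ker(φ) = 47ℤ


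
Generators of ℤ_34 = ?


g generates ℤ_n iff gcd(g,n) = 1
Prime factors of 34: 2, 17
Generators are g ∈ {1,...,33} not divisible by any of these primes.
Generators: {1, 3, 5, 7, 9, 11, 13, 15, 19, 21, 23, 25, 27, 29, 31, 33}
Number of generators = φ(34) = 16

Generators of ℤ_34 = {1, 3, 5, 7, 9, 11, 13, 15, 19, 21, 23, 25, 27, 29, 31, 33}


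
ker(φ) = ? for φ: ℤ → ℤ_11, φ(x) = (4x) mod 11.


Kernel = preimage of identity
ker(φ) = {x ∈ ℤ : 4x ≡ 0 (mod 11)}. gcd(4,11) = 1, so 4x ≡ 0 (mod 11) ⟺ x ≡ 0 (mod 11/1 = 11). Hence ker(φ) = 11ℤ

ker(φ) = 11ℤ


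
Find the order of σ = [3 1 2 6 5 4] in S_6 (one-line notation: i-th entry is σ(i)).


Cycle decomposition: (1 3 2) (4 6)
Cycle lengths: 3, 2
Order = lcm(3, 2) = 6

ord(σ) = 6


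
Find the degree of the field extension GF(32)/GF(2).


GF(32) = GF(2^5), so the extension degree is 5

[GF(32)/GF(2)] = 5


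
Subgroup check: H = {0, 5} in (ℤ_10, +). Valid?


Subgroup test for H = {0, 5} in (ℤ_10, +):
(1) 0 ∈ H? Yes
(2) Closure: for all a,b ∈ H, (a+b) mod 10 ∈ H? Yes
(3) Inverses: for all a ∈ H, -a mod 10 ∈ H? Yes

Yes, H is a subgroup of ℤ_10


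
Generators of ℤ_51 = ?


g generates ℤ_n iff gcd(g,n) = 1
Prime factors of 51: 3, 17
Generators are g ∈ {1,...,50} not divisible by any of these primes.
Generators: {1, 2, 4, 5, 7, 8, 10, 11, 13, 14, 16, 19, 20, 22, 23, 25, 26, 28, 29, 31, 32, 35, 37, 38, 40, 41, 43, 44, 46, 47, 49, 50}
Number of generators = φ(51) = 32

Generators of ℤ_51 = {1, 2, 4, 5, 7, 8, 10, 11, 13, 14, 16, 19, 20, 22, 23, 25, 26, 28, 29, 31, 32, 35, 37, 38, 40, 41, 43, 44, 46, 47, 49, 50}


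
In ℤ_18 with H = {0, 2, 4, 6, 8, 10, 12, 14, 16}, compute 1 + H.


1 + H = {1 + h (mod 18) : h ∈ H}
1+0=1, 1+2=3, 1+4=5, 1+6=7, 1+8=9, 1+10=11, 1+12=13, 1+14=15, 1+16=17

1 + H = {1, 3, 5, 7, 9, 11, 13, 15, 17}


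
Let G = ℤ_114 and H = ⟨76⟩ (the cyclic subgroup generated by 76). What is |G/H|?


|⟨76⟩| = n / gcd(76, 114) = 114 / 38 = 3
H is normal (ℤ_114 is abelian).
|G/H| = |G| / |H| = 114 / 3 = 38

|G/H| = 38


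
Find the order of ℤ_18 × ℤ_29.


|A × B| = |A| · |B|
|ℤ_18 × ℤ_29| = 18 × 29 = 522

|ℤ_18 × ℤ_29| = 522


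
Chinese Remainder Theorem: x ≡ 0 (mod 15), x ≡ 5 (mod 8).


m₁ = 15, m₂ = 8, gcd = 1, so CRT applies. M = m₁·m₂ = 120
Let M₁ = M/m₁ = 8, M₂ = M/m₂ = 15
Find y₁ ≡ M₁⁻¹ (mod m₁): 8⁻¹ ≡ 2 (mod 15)
Find y₂ ≡ M₂⁻¹ (mod m₂): 15⁻¹ ≡ 7 (mod 8)
x = a₁·M₁·y₁ + a₂·M₂·y₂ = 0·8·2 + 5·15·7 = 525
Reduce mod 120: x ≡ 45
Check: 45 mod 15 = 0 ✓, 45 mod 8 = 5 ✓

x ≡ 45 (mod 120)
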